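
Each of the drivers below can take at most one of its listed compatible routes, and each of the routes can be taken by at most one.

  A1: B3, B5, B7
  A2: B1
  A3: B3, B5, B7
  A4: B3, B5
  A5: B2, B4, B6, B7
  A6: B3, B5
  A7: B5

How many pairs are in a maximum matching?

5

Unit-capacity flow: source→left, listed edges, right→sink; max matching = max flow.
Augmenting path A1→B3 (+1); matched 1.
Augmenting path A2→B1 (+1); matched 2.
Augmenting path A3→B5 (+1); matched 3.
Augmenting path A5→B2 (+1); matched 4.
Augmenting path A4→B3→A1→B7 (+1); matched 5.
No augmenting path remains; maximum matching = 5.
König certificate: {A2, A5, B3, B5, B7} is a vertex cover of size 5 (every listed pair touches it), so no matching can be larger.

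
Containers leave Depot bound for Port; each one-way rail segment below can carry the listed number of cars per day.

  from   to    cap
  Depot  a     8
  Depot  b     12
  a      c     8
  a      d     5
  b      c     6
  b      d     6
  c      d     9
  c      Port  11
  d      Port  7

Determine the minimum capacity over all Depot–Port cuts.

18

Augment Depot→a→c→Port: bottleneck 8, flow now 8.
Augment Depot→b→c→Port: bottleneck 3, flow now 11.
Augment Depot→b→d→Port: bottleneck 6, flow now 17.
Augment Depot→b→c→d→Port: bottleneck 1, flow now 18.
No augmenting path remains; maximum flow = 18.
By max-flow min-cut, the minimum cut capacity equals the max flow.
In the residual graph, reachable from Depot: {Depot, a, b, c, d}.
Min-cut edges: c→Port (11), d→Port (7); capacity 11 + 7 = 18.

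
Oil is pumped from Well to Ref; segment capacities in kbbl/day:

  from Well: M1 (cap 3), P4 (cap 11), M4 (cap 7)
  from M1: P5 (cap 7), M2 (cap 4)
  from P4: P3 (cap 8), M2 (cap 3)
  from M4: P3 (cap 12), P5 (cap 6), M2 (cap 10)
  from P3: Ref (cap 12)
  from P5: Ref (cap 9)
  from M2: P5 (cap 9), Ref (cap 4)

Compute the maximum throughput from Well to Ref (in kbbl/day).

21

Augment Well→M1→P5→Ref: bottleneck 3, flow now 3.
Augment Well→P4→P3→Ref: bottleneck 8, flow now 11.
Augment Well→P4→M2→Ref: bottleneck 3, flow now 14.
Augment Well→M4→P3→Ref: bottleneck 4, flow now 18.
Augment Well→M4→P5→Ref: bottleneck 3, flow now 21.
No augmenting path remains; maximum flow = 21.
In the residual graph, reachable from Well: {Well}.
Min-cut edges: Well→M1 (3), Well→P4 (11), Well→M4 (7); capacity 3 + 11 + 7 = 21.
This cut is saturated, so no flow can exceed 21.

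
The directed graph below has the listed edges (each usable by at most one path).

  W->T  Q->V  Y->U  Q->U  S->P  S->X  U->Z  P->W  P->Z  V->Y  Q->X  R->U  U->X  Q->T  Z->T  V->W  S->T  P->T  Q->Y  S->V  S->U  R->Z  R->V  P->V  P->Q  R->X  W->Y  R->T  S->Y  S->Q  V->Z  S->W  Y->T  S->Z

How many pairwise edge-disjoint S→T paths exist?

6

Assign every edge capacity 1; by Menger, the answer equals the max flow.
Path S→T (+1); total 1.
Path S→P→T (+1); total 2.
Path S→Q→T (+1); total 3.
Path S→W→T (+1); total 4.
Path S→Y→T (+1); total 5.
Path S→Z→T (+1); total 6.
No residual S→T path; max flow = 6.
Certifying cut of size 6: {S→P, S→Q, S→T, W→T, Y→T, Z→T}.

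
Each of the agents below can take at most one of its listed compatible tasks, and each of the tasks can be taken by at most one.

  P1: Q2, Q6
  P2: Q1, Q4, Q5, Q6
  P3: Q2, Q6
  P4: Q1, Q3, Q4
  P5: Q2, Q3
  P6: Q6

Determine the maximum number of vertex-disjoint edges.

Unit-capacity flow: source→left, listed edges, right→sink; max matching = max flow.
Augmenting path P1→Q2 (+1); matched 1.
Augmenting path P2→Q1 (+1); matched 2.
Augmenting path P3→Q6 (+1); matched 3.
Augmenting path P4→Q3 (+1); matched 4.
Augmenting path P5→Q3→P4→Q4 (+1); matched 5.
No augmenting path remains; maximum matching = 5.
König certificate: {P2, P4, P5, Q2, Q6} is a vertex cover of size 5 (every listed pair touches it), so no matching can be larger.

5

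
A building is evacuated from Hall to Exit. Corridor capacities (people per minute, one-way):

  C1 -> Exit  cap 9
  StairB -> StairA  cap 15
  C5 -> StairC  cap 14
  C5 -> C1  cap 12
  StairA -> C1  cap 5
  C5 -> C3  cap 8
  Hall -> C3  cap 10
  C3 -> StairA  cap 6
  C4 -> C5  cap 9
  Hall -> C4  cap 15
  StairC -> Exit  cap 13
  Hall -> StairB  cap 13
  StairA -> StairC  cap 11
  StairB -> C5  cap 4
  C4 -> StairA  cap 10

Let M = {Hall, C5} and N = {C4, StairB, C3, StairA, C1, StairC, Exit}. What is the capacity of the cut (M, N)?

Edges leaving {Hall, C5}: Hall→C4 (15), Hall→StairB (13), Hall→C3 (10), C5→C3 (8), C5→C1 (12), C5→StairC (14).
Cut capacity = 15 + 13 + 10 + 8 + 12 + 14 = 72.

72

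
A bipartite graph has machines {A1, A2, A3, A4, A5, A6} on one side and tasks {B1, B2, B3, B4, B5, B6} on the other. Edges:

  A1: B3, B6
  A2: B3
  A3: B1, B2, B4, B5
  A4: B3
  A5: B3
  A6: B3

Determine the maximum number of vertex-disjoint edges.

Unit-capacity flow: source→left, listed edges, right→sink; max matching = max flow.
Augmenting path A1→B3 (+1); matched 1.
Augmenting path A3→B1 (+1); matched 2.
Augmenting path A2→B3→A1→B6 (+1); matched 3.
No augmenting path remains; maximum matching = 3.
König certificate: {A1, A3, B3} is a vertex cover of size 3 (every listed pair touches it), so no matching can be larger.

3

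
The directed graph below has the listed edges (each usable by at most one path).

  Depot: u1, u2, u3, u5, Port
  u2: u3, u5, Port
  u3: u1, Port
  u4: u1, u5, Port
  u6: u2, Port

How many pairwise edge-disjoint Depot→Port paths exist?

3

Assign every edge capacity 1; by Menger, the answer equals the max flow.
Path Depot→Port (+1); total 1.
Path Depot→u2→Port (+1); total 2.
Path Depot→u3→Port (+1); total 3.
No residual Depot→Port path; max flow = 3.
Certifying cut of size 3: {Depot→Port, Depot→u2, Depot→u3}.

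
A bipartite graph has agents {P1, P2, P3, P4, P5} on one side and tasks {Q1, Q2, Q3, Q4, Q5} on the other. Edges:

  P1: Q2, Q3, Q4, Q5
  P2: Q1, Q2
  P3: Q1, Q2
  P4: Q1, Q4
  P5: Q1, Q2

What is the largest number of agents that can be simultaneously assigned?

Unit-capacity flow: source→left, listed edges, right→sink; max matching = max flow.
Augmenting path P1→Q2 (+1); matched 1.
Augmenting path P2→Q1 (+1); matched 2.
Augmenting path P4→Q4 (+1); matched 3.
Augmenting path P3→Q2→P1→Q3 (+1); matched 4.
No augmenting path remains; maximum matching = 4.
König certificate: {P1, P4, Q1, Q2} is a vertex cover of size 4 (every listed pair touches it), so no matching can be larger.

4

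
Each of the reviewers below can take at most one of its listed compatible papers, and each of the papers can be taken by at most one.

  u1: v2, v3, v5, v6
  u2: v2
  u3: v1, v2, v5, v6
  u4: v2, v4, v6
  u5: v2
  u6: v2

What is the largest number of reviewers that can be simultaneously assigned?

Unit-capacity flow: source→left, listed edges, right→sink; max matching = max flow.
Augmenting path u1→v2 (+1); matched 1.
Augmenting path u3→v1 (+1); matched 2.
Augmenting path u4→v4 (+1); matched 3.
Augmenting path u2→v2→u1→v3 (+1); matched 4.
No augmenting path remains; maximum matching = 4.
König certificate: {u1, u3, u4, v2} is a vertex cover of size 4 (every listed pair touches it), so no matching can be larger.

4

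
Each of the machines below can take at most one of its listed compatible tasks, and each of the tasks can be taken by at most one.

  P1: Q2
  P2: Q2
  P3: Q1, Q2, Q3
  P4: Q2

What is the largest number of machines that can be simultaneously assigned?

Unit-capacity flow: source→left, listed edges, right→sink; max matching = max flow.
Augmenting path P1→Q2 (+1); matched 1.
Augmenting path P3→Q1 (+1); matched 2.
No augmenting path remains; maximum matching = 2.
König certificate: {P3, Q2} is a vertex cover of size 2 (every listed pair touches it), so no matching can be larger.

2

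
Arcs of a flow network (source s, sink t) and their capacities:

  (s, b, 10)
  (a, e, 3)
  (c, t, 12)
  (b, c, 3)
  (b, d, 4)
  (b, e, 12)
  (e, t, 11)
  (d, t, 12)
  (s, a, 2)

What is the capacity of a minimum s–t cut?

Augment s→a→e→t: bottleneck 2, flow now 2.
Augment s→b→c→t: bottleneck 3, flow now 5.
Augment s→b→d→t: bottleneck 4, flow now 9.
Augment s→b→e→t: bottleneck 3, flow now 12.
No augmenting path remains; maximum flow = 12.
By max-flow min-cut, the minimum cut capacity equals the max flow.
In the residual graph, reachable from s: {s}.
Min-cut edges: s→a (2), s→b (10); capacity 2 + 10 = 12.

12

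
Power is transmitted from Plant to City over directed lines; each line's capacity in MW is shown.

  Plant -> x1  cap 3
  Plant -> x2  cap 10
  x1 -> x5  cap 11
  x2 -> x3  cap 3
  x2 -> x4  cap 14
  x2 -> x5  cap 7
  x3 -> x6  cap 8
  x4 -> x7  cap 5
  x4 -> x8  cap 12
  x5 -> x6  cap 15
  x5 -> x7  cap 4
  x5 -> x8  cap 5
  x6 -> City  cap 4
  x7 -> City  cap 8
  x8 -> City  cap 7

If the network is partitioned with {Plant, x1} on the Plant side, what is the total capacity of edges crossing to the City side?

Edges leaving {Plant, x1}: Plant→x2 (10), x1→x5 (11).
Cut capacity = 10 + 11 = 21.

21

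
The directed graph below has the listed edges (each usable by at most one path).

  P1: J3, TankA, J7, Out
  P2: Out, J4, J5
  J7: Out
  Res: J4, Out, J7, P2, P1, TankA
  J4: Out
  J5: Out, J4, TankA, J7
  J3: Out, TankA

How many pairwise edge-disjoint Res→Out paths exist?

5

Assign every edge capacity 1; by Menger, the answer equals the max flow.
Path Res→Out (+1); total 1.
Path Res→P2→Out (+1); total 2.
Path Res→J4→Out (+1); total 3.
Path Res→P1→Out (+1); total 4.
Path Res→J7→Out (+1); total 5.
No residual Res→Out path; max flow = 5.
Certifying cut of size 5: {Res→J4, Res→J7, Res→Out, Res→P1, Res→P2}.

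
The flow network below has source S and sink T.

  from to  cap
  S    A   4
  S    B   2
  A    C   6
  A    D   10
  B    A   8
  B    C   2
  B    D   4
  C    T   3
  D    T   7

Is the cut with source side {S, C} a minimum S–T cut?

No — its capacity is 9, but the minimum cut has capacity 6.

Given cut capacity: 4 + 2 + 3 = 9.
Augment S→A→C→T: bottleneck 3, flow now 3.
Augment S→A→D→T: bottleneck 1, flow now 4.
Augment S→B→D→T: bottleneck 2, flow now 6.
No augmenting path remains; maximum flow = 6.
In the residual graph, reachable from S: {S}.
Min-cut edges: S→A (4), S→B (2); capacity 4 + 2 = 6.
Cut capacity 9 exceeds the max flow 6, so it is not minimum.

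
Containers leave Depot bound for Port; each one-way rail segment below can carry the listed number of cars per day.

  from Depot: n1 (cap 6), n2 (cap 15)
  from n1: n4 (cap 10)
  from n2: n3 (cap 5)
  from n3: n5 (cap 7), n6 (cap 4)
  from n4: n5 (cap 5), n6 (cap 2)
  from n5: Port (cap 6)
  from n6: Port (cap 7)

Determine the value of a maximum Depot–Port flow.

11

Augment Depot→n1→n4→n5→Port: bottleneck 5, flow now 5.
Augment Depot→n1→n4→n6→Port: bottleneck 1, flow now 6.
Augment Depot→n2→n3→n5→Port: bottleneck 1, flow now 7.
Augment Depot→n2→n3→n6→Port: bottleneck 4, flow now 11.
No augmenting path remains; maximum flow = 11.
In the residual graph, reachable from Depot: {Depot, n2}.
Min-cut edges: Depot→n1 (6), n2→n3 (5); capacity 6 + 5 = 11.
This cut is saturated, so no flow can exceed 11.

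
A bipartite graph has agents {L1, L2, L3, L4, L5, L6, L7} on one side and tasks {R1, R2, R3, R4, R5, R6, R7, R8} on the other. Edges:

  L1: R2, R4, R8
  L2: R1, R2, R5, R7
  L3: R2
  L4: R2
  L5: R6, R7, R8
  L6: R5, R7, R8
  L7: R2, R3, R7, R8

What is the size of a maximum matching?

6

Unit-capacity flow: source→left, listed edges, right→sink; max matching = max flow.
Augmenting path L1→R2 (+1); matched 1.
Augmenting path L2→R1 (+1); matched 2.
Augmenting path L5→R6 (+1); matched 3.
Augmenting path L6→R5 (+1); matched 4.
Augmenting path L7→R3 (+1); matched 5.
Augmenting path L3→R2→L1→R4 (+1); matched 6.
No augmenting path remains; maximum matching = 6.
König certificate: {L1, L2, L5, L6, L7, R2} is a vertex cover of size 6 (every listed pair touches it), so no matching can be larger.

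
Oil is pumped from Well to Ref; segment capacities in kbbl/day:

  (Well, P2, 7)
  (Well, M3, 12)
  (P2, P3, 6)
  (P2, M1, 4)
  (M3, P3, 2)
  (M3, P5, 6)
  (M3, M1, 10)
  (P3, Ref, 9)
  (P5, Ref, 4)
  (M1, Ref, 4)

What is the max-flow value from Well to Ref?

16

Augment Well→P2→P3→Ref: bottleneck 6, flow now 6.
Augment Well→P2→M1→Ref: bottleneck 1, flow now 7.
Augment Well→M3→P3→Ref: bottleneck 2, flow now 9.
Augment Well→M3→P5→Ref: bottleneck 4, flow now 13.
Augment Well→M3→M1→Ref: bottleneck 3, flow now 16.
No augmenting path remains; maximum flow = 16.
In the residual graph, reachable from Well: {Well, P2, M3, P5, M1}.
Min-cut edges: P2→P3 (6), M3→P3 (2), P5→Ref (4), M1→Ref (4); capacity 6 + 2 + 4 + 4 = 16.
This cut is saturated, so no flow can exceed 16.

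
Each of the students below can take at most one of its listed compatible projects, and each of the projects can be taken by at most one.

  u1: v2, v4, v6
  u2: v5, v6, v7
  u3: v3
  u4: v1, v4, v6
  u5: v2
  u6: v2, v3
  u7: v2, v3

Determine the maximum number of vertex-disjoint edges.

Unit-capacity flow: source→left, listed edges, right→sink; max matching = max flow.
Augmenting path u1→v2 (+1); matched 1.
Augmenting path u2→v5 (+1); matched 2.
Augmenting path u3→v3 (+1); matched 3.
Augmenting path u4→v1 (+1); matched 4.
Augmenting path u5→v2→u1→v4 (+1); matched 5.
No augmenting path remains; maximum matching = 5.
König certificate: {u1, u2, u4, v2, v3} is a vertex cover of size 5 (every listed pair touches it), so no matching can be larger.

5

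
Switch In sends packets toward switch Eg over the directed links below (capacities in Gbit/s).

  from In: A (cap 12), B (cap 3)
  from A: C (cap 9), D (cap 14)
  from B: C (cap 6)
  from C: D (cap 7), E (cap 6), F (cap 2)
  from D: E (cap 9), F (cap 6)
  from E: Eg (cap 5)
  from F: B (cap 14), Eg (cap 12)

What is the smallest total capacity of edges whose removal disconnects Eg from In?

Augment In→A→C→E→Eg: bottleneck 5, flow now 5.
Augment In→A→C→F→Eg: bottleneck 2, flow now 7.
Augment In→A→D→F→Eg: bottleneck 5, flow now 12.
Augment In→B→C→D→F→Eg: bottleneck 1, flow now 13.
No augmenting path remains; maximum flow = 13.
By max-flow min-cut, the minimum cut capacity equals the max flow.
In the residual graph, reachable from In: {In, A, B, C, D, E}.
Min-cut edges: C→F (2), D→F (6), E→Eg (5); capacity 2 + 6 + 5 = 13.

13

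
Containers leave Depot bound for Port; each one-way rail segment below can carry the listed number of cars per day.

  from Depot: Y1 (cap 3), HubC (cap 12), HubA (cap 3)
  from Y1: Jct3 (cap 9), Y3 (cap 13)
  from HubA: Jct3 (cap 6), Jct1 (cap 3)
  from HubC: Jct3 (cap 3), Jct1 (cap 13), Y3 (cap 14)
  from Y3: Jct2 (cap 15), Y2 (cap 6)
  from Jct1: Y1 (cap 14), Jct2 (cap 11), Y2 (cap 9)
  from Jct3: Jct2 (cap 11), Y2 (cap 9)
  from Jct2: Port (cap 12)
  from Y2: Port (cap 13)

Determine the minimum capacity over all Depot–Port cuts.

18

Augment Depot→Y1→Y3→Jct2→Port: bottleneck 3, flow now 3.
Augment Depot→HubA→Jct1→Jct2→Port: bottleneck 3, flow now 6.
Augment Depot→HubC→Y3→Jct2→Port: bottleneck 6, flow now 12.
Augment Depot→HubC→Y3→Y2→Port: bottleneck 6, flow now 18.
No augmenting path remains; maximum flow = 18.
By max-flow min-cut, the minimum cut capacity equals the max flow.
In the residual graph, reachable from Depot: {Depot}.
Min-cut edges: Depot→Y1 (3), Depot→HubA (3), Depot→HubC (12); capacity 3 + 3 + 12 = 18.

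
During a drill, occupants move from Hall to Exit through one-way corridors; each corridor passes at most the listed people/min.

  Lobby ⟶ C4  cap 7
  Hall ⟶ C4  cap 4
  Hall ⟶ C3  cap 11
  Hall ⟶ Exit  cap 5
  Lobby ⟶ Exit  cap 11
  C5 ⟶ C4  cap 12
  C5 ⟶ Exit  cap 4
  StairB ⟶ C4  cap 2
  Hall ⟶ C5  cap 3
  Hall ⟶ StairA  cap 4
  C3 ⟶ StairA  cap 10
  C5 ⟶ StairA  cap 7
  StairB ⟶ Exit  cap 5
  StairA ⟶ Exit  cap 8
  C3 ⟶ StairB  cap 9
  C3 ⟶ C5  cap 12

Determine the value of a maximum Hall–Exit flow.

22

Augment Hall→Exit: bottleneck 5, flow now 5.
Augment Hall→C5→Exit: bottleneck 3, flow now 8.
Augment Hall→StairA→Exit: bottleneck 4, flow now 12.
Augment Hall→C3→StairB→Exit: bottleneck 5, flow now 17.
Augment Hall→C3→C5→Exit: bottleneck 1, flow now 18.
Augment Hall→C3→StairA→Exit: bottleneck 4, flow now 22.
No augmenting path remains; maximum flow = 22.
In the residual graph, reachable from Hall: {Hall, C3, StairB, C5, StairA, C4}.
Min-cut edges: Hall→Exit (5), StairB→Exit (5), C5→Exit (4), StairA→Exit (8); capacity 5 + 5 + 4 + 8 = 22.
This cut is saturated, so no flow can exceed 22.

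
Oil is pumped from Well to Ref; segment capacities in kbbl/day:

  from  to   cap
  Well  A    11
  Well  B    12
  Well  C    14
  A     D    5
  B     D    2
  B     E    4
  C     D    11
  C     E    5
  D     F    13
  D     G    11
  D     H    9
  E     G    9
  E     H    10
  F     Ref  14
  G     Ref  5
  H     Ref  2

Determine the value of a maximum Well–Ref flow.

20

Augment Well→A→D→F→Ref: bottleneck 5, flow now 5.
Augment Well→B→D→F→Ref: bottleneck 2, flow now 7.
Augment Well→B→E→G→Ref: bottleneck 4, flow now 11.
Augment Well→C→D→F→Ref: bottleneck 6, flow now 17.
Augment Well→C→D→G→Ref: bottleneck 1, flow now 18.
Augment Well→C→D→H→Ref: bottleneck 2, flow now 20.
No augmenting path remains; maximum flow = 20.
In the residual graph, reachable from Well: {Well, A, B, C, D, E, G, H}.
Min-cut edges: D→F (13), G→Ref (5), H→Ref (2); capacity 13 + 5 + 2 = 20.
This cut is saturated, so no flow can exceed 20.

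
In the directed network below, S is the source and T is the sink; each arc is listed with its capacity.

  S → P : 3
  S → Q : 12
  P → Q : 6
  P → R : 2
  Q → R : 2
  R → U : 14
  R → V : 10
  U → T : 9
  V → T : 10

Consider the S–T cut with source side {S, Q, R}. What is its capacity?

27

Edges leaving {S, Q, R}: S→P (3), R→U (14), R→V (10).
Cut capacity = 3 + 14 + 10 = 27.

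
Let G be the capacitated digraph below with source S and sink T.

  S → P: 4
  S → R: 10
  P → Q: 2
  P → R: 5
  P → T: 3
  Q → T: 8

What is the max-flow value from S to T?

Augment S→P→T: bottleneck 3, flow now 3.
Augment S→P→Q→T: bottleneck 1, flow now 4.
No augmenting path remains; maximum flow = 4.
In the residual graph, reachable from S: {S, R}.
Min-cut edges: S→P (4); capacity 4 = 4.
This cut is saturated, so no flow can exceed 4.

4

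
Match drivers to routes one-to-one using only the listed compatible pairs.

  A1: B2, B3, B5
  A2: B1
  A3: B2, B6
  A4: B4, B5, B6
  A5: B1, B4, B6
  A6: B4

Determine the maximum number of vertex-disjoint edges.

Unit-capacity flow: source→left, listed edges, right→sink; max matching = max flow.
Augmenting path A1→B2 (+1); matched 1.
Augmenting path A2→B1 (+1); matched 2.
Augmenting path A3→B6 (+1); matched 3.
Augmenting path A4→B4 (+1); matched 4.
Augmenting path A5→B4→A4→B5 (+1); matched 5.
Augmenting path A6→B4→A5→B6→A3→B2→A1→B3 (+1); matched 6.
No augmenting path remains; maximum matching = 6.
König certificate: {A1, A2, A3, A4, A5, A6} is a vertex cover of size 6 (every listed pair touches it), so no matching can be larger.

6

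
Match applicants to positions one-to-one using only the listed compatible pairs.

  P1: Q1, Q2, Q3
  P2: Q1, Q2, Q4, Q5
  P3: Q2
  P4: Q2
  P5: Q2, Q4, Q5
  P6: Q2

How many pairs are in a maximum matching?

Unit-capacity flow: source→left, listed edges, right→sink; max matching = max flow.
Augmenting path P1→Q1 (+1); matched 1.
Augmenting path P2→Q2 (+1); matched 2.
Augmenting path P5→Q4 (+1); matched 3.
Augmenting path P3→Q2→P2→Q5 (+1); matched 4.
No augmenting path remains; maximum matching = 4.
König certificate: {P1, P2, P5, Q2} is a vertex cover of size 4 (every listed pair touches it), so no matching can be larger.

4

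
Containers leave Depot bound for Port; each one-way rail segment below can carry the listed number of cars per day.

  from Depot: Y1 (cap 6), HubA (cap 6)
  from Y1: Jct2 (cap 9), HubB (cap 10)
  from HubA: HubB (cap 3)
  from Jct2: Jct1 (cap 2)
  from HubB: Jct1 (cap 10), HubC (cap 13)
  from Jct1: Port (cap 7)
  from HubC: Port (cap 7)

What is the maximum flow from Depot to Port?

Augment Depot→Y1→Jct2→Jct1→Port: bottleneck 2, flow now 2.
Augment Depot→Y1→HubB→Jct1→Port: bottleneck 4, flow now 6.
Augment Depot→HubA→HubB→Jct1→Port: bottleneck 1, flow now 7.
Augment Depot→HubA→HubB→HubC→Port: bottleneck 2, flow now 9.
No augmenting path remains; maximum flow = 9.
In the residual graph, reachable from Depot: {Depot, HubA}.
Min-cut edges: Depot→Y1 (6), HubA→HubB (3); capacity 6 + 3 = 9.
This cut is saturated, so no flow can exceed 9.

9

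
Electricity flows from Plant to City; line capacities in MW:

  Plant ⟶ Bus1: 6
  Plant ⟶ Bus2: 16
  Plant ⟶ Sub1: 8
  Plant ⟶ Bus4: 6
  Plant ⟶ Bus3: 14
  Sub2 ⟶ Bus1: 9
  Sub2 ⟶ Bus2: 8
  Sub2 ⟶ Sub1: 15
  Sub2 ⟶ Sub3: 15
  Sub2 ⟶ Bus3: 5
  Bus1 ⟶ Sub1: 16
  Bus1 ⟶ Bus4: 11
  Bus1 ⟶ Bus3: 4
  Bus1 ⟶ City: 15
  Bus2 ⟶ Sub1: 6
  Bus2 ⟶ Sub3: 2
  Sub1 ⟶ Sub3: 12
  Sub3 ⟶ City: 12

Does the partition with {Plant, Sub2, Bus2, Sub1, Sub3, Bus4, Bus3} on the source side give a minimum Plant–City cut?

No — its capacity is 27, but the minimum cut has capacity 18.

Given cut capacity: 6 + 9 + 12 = 27.
Augment Plant→Bus1→City: bottleneck 6, flow now 6.
Augment Plant→Bus2→Sub3→City: bottleneck 2, flow now 8.
Augment Plant→Sub1→Sub3→City: bottleneck 8, flow now 16.
Augment Plant→Bus2→Sub1→Sub3→City: bottleneck 2, flow now 18.
No augmenting path remains; maximum flow = 18.
In the residual graph, reachable from Plant: {Plant, Bus2, Sub1, Sub3, Bus4, Bus3}.
Min-cut edges: Plant→Bus1 (6), Sub3→City (12); capacity 6 + 12 = 18.
Cut capacity 27 exceeds the max flow 18, so it is not minimum.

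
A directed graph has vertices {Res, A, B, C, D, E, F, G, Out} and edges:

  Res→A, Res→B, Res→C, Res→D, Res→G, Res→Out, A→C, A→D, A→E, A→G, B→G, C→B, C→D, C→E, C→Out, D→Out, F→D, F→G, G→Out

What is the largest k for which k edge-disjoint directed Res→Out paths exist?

4

Assign every edge capacity 1; by Menger, the answer equals the max flow.
Path Res→Out (+1); total 1.
Path Res→C→Out (+1); total 2.
Path Res→D→Out (+1); total 3.
Path Res→G→Out (+1); total 4.
No residual Res→Out path; max flow = 4.
Certifying cut of size 4: {C→Out, D→Out, G→Out, Res→Out}.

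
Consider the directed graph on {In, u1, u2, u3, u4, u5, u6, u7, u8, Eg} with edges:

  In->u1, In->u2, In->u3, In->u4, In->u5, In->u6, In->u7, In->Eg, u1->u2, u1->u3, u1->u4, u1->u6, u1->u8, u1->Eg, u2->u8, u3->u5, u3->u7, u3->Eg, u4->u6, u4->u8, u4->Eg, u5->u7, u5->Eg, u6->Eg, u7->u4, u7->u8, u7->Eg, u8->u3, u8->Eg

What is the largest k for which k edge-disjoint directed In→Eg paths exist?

Assign every edge capacity 1; by Menger, the answer equals the max flow.
Path In→Eg (+1); total 1.
Path In→u1→Eg (+1); total 2.
Path In→u3→Eg (+1); total 3.
Path In→u4→Eg (+1); total 4.
Path In→u5→Eg (+1); total 5.
Path In→u6→Eg (+1); total 6.
Path In→u7→Eg (+1); total 7.
Path In→u2→u8→Eg (+1); total 8.
No residual In→Eg path; max flow = 8.
Certifying cut of size 8: {In→Eg, In→u1, In→u2, In→u3, In→u4, In→u5, In→u6, In→u7}.

8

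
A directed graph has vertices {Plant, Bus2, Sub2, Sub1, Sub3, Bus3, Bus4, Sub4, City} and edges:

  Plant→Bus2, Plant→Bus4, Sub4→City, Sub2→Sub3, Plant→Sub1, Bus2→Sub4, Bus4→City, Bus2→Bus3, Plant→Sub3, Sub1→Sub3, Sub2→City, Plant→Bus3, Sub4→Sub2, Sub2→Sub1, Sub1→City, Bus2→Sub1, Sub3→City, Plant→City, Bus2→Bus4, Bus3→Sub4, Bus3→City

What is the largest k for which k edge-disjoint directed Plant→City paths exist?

Assign every edge capacity 1; by Menger, the answer equals the max flow.
Path Plant→City (+1); total 1.
Path Plant→Sub1→City (+1); total 2.
Path Plant→Sub3→City (+1); total 3.
Path Plant→Bus3→City (+1); total 4.
Path Plant→Bus4→City (+1); total 5.
Path Plant→Bus2→Sub4→City (+1); total 6.
No residual Plant→City path; max flow = 6.
Certifying cut of size 6: {Plant→Bus2, Plant→Bus3, Plant→Bus4, Plant→City, Plant→Sub1, Plant→Sub3}.

6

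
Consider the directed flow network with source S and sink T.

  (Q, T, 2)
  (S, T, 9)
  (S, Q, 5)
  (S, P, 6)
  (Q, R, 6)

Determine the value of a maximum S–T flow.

11

Augment S→T: bottleneck 9, flow now 9.
Augment S→Q→T: bottleneck 2, flow now 11.
No augmenting path remains; maximum flow = 11.
In the residual graph, reachable from S: {S, P, Q, R}.
Min-cut edges: S→T (9), Q→T (2); capacity 9 + 2 = 11.
This cut is saturated, so no flow can exceed 11.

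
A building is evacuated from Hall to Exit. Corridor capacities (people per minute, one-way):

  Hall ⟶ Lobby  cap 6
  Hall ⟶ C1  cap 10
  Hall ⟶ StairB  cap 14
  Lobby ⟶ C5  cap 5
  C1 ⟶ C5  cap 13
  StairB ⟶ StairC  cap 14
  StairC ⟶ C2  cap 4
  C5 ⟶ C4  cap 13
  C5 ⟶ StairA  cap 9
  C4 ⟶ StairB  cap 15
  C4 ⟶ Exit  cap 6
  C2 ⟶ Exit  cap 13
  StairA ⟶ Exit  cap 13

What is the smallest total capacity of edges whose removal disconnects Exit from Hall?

19

Augment Hall→Lobby→C5→C4→Exit: bottleneck 5, flow now 5.
Augment Hall→C1→C5→C4→Exit: bottleneck 1, flow now 6.
Augment Hall→C1→C5→StairA→Exit: bottleneck 9, flow now 15.
Augment Hall→StairB→StairC→C2→Exit: bottleneck 4, flow now 19.
No augmenting path remains; maximum flow = 19.
By max-flow min-cut, the minimum cut capacity equals the max flow.
In the residual graph, reachable from Hall: {Hall, Lobby, StairB, StairC}.
Min-cut edges: Hall→C1 (10), Lobby→C5 (5), StairC→C2 (4); capacity 10 + 5 + 4 = 19.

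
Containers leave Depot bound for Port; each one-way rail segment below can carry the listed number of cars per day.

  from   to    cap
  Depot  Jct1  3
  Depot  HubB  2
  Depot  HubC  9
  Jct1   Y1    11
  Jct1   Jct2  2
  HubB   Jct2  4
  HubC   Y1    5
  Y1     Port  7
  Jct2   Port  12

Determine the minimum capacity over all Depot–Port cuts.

10

Augment Depot→Jct1→Y1→Port: bottleneck 3, flow now 3.
Augment Depot→HubB→Jct2→Port: bottleneck 2, flow now 5.
Augment Depot→HubC→Y1→Port: bottleneck 4, flow now 9.
Augment Depot→HubC→Y1→Jct1→Jct2→Port: bottleneck 1, flow now 10. (uses reverse residual edge)
No augmenting path remains; maximum flow = 10.
By max-flow min-cut, the minimum cut capacity equals the max flow.
In the residual graph, reachable from Depot: {Depot, HubC}.
Min-cut edges: Depot→Jct1 (3), Depot→HubB (2), HubC→Y1 (5); capacity 3 + 2 + 5 = 10.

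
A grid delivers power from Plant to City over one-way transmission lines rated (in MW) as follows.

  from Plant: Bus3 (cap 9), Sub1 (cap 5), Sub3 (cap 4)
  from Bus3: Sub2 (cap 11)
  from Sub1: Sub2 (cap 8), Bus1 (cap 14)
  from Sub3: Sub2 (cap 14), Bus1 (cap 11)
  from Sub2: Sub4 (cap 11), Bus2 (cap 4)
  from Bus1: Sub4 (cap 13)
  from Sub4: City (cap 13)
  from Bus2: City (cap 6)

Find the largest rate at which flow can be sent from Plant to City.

Augment Plant→Bus3→Sub2→Sub4→City: bottleneck 9, flow now 9.
Augment Plant→Sub1→Sub2→Sub4→City: bottleneck 2, flow now 11.
Augment Plant→Sub1→Sub2→Bus2→City: bottleneck 3, flow now 14.
Augment Plant→Sub3→Sub2→Bus2→City: bottleneck 1, flow now 15.
Augment Plant→Sub3→Bus1→Sub4→City: bottleneck 2, flow now 17.
No augmenting path remains; maximum flow = 17.
In the residual graph, reachable from Plant: {Plant, Bus3, Sub1, Sub3, Sub2, Bus1, Sub4}.
Min-cut edges: Sub2→Bus2 (4), Sub4→City (13); capacity 4 + 13 = 17.
This cut is saturated, so no flow can exceed 17.

17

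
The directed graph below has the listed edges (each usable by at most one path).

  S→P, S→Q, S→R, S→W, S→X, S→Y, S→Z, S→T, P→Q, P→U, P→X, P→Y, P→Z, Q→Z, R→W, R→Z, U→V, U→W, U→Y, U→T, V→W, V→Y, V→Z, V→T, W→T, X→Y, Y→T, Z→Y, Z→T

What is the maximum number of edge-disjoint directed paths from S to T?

5

Assign every edge capacity 1; by Menger, the answer equals the max flow.
Path S→T (+1); total 1.
Path S→W→T (+1); total 2.
Path S→Y→T (+1); total 3.
Path S→Z→T (+1); total 4.
Path S→P→U→T (+1); total 5.
No residual S→T path; max flow = 5.
Certifying cut of size 5: {S→P, S→T, W→T, Y→T, Z→T}.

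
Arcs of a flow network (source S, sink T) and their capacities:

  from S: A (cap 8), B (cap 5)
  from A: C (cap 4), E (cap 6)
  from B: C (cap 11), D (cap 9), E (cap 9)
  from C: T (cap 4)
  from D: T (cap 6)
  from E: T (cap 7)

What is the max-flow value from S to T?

Augment S→A→C→T: bottleneck 4, flow now 4.
Augment S→A→E→T: bottleneck 4, flow now 8.
Augment S→B→D→T: bottleneck 5, flow now 13.
No augmenting path remains; maximum flow = 13.
In the residual graph, reachable from S: {S}.
Min-cut edges: S→A (8), S→B (5); capacity 8 + 5 = 13.
This cut is saturated, so no flow can exceed 13.

13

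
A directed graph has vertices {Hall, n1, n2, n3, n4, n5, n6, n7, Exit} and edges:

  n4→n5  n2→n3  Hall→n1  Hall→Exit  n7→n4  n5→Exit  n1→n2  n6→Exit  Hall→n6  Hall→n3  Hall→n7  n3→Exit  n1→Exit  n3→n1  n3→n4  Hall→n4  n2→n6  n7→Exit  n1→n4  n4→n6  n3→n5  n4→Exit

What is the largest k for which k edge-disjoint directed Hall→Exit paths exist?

6

Assign every edge capacity 1; by Menger, the answer equals the max flow.
Path Hall→Exit (+1); total 1.
Path Hall→n1→Exit (+1); total 2.
Path Hall→n3→Exit (+1); total 3.
Path Hall→n4→Exit (+1); total 4.
Path Hall→n6→Exit (+1); total 5.
Path Hall→n7→Exit (+1); total 6.
No residual Hall→Exit path; max flow = 6.
Certifying cut of size 6: {Hall→Exit, Hall→n1, Hall→n3, Hall→n4, Hall→n6, Hall→n7}.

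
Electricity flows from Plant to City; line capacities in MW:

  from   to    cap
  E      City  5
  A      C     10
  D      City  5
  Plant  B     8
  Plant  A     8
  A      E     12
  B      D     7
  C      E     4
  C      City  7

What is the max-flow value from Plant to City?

13

Augment Plant→A→C→City: bottleneck 7, flow now 7.
Augment Plant→A→E→City: bottleneck 1, flow now 8.
Augment Plant→B→D→City: bottleneck 5, flow now 13.
No augmenting path remains; maximum flow = 13.
In the residual graph, reachable from Plant: {Plant, B, D}.
Min-cut edges: Plant→A (8), D→City (5); capacity 8 + 5 = 13.
This cut is saturated, so no flow can exceed 13.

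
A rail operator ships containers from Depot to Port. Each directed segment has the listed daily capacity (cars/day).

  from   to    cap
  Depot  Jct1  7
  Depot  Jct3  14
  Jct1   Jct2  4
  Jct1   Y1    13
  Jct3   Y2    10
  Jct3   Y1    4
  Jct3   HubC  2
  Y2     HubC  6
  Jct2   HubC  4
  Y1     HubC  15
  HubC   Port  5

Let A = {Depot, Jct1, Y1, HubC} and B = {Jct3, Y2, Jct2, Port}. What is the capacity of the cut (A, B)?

Edges leaving {Depot, Jct1, Y1, HubC}: Depot→Jct3 (14), Jct1→Jct2 (4), HubC→Port (5).
Cut capacity = 14 + 4 + 5 = 23.

23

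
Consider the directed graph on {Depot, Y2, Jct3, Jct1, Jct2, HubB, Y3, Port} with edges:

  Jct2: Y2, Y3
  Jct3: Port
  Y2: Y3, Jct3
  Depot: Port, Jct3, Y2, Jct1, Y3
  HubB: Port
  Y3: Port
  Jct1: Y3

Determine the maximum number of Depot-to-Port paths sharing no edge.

3

Assign every edge capacity 1; by Menger, the answer equals the max flow.
Path Depot→Port (+1); total 1.
Path Depot→Jct3→Port (+1); total 2.
Path Depot→Y3→Port (+1); total 3.
No residual Depot→Port path; max flow = 3.
Certifying cut of size 3: {Depot→Port, Jct3→Port, Y3→Port}.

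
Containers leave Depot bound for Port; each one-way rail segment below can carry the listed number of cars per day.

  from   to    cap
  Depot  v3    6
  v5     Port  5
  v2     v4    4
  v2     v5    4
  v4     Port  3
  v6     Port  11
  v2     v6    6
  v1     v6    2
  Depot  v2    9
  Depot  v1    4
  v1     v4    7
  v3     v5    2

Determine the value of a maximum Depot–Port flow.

Augment Depot→v1→v4→Port: bottleneck 3, flow now 3.
Augment Depot→v1→v6→Port: bottleneck 1, flow now 4.
Augment Depot→v2→v5→Port: bottleneck 4, flow now 8.
Augment Depot→v2→v6→Port: bottleneck 5, flow now 13.
Augment Depot→v3→v5→Port: bottleneck 1, flow now 14.
Augment Depot→v3→v5→v2→v6→Port: bottleneck 1, flow now 15. (uses reverse residual edge)
No augmenting path remains; maximum flow = 15.
In the residual graph, reachable from Depot: {Depot, v3}.
Min-cut edges: Depot→v1 (4), Depot→v2 (9), v3→v5 (2); capacity 4 + 9 + 2 = 15.
This cut is saturated, so no flow can exceed 15.

15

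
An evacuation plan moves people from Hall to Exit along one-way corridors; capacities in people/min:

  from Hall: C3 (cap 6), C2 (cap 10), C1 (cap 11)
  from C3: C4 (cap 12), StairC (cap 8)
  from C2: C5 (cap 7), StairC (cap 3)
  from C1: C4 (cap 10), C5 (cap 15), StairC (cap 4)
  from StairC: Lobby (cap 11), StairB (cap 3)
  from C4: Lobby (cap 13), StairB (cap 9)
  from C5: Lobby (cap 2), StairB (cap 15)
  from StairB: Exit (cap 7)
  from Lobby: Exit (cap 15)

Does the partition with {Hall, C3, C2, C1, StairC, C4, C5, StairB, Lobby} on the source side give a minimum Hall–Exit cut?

Given cut capacity: 7 + 15 = 22.
Augment Hall→C3→StairC→StairB→Exit: bottleneck 3, flow now 3.
Augment Hall→C3→StairC→Lobby→Exit: bottleneck 3, flow now 6.
Augment Hall→C2→StairC→Lobby→Exit: bottleneck 3, flow now 9.
Augment Hall→C2→C5→StairB→Exit: bottleneck 4, flow now 13.
Augment Hall→C2→C5→Lobby→Exit: bottleneck 2, flow now 15.
Augment Hall→C1→StairC→Lobby→Exit: bottleneck 4, flow now 19.
Augment Hall→C1→C4→Lobby→Exit: bottleneck 3, flow now 22.
No augmenting path remains; maximum flow = 22.
Cut capacity 22 equals the max flow, so it is a minimum cut.

Yes — it is a minimum cut (capacity 22).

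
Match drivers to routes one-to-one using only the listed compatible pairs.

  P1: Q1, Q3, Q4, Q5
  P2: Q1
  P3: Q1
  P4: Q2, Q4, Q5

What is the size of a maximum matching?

Unit-capacity flow: source→left, listed edges, right→sink; max matching = max flow.
Augmenting path P1→Q1 (+1); matched 1.
Augmenting path P4→Q2 (+1); matched 2.
Augmenting path P2→Q1→P1→Q3 (+1); matched 3.
No augmenting path remains; maximum matching = 3.
König certificate: {P1, P4, Q1} is a vertex cover of size 3 (every listed pair touches it), so no matching can be larger.

3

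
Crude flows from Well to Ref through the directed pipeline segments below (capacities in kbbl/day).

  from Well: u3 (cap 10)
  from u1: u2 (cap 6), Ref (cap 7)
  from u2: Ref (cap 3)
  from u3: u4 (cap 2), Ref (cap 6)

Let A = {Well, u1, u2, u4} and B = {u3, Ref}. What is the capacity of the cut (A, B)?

20

Edges leaving {Well, u1, u2, u4}: Well→u3 (10), u1→Ref (7), u2→Ref (3).
Cut capacity = 10 + 7 + 3 = 20.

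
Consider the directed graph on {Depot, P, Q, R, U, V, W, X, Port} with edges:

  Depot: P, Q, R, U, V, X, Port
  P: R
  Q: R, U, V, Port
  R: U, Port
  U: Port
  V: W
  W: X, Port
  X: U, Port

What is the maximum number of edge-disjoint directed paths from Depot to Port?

Assign every edge capacity 1; by Menger, the answer equals the max flow.
Path Depot→Port (+1); total 1.
Path Depot→Q→Port (+1); total 2.
Path Depot→R→Port (+1); total 3.
Path Depot→U→Port (+1); total 4.
Path Depot→X→Port (+1); total 5.
Path Depot→V→W→Port (+1); total 6.
No residual Depot→Port path; max flow = 6.
Certifying cut of size 6: {Depot→Port, Depot→Q, Depot→V, Depot→X, R→Port, U→Port}.

6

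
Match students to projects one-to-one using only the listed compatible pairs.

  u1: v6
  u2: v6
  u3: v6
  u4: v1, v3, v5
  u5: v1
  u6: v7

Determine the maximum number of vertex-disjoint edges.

Unit-capacity flow: source→left, listed edges, right→sink; max matching = max flow.
Augmenting path u1→v6 (+1); matched 1.
Augmenting path u4→v1 (+1); matched 2.
Augmenting path u6→v7 (+1); matched 3.
Augmenting path u5→v1→u4→v3 (+1); matched 4.
No augmenting path remains; maximum matching = 4.
König certificate: {u4, u5, u6, v6} is a vertex cover of size 4 (every listed pair touches it), so no matching can be larger.

4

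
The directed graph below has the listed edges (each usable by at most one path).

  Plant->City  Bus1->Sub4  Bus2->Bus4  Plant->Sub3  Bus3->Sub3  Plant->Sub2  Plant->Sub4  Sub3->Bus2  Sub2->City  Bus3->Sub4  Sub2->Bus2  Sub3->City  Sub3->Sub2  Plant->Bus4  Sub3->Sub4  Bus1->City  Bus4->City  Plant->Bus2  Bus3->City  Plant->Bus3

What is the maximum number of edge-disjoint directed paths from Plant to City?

5

Assign every edge capacity 1; by Menger, the answer equals the max flow.
Path Plant→City (+1); total 1.
Path Plant→Bus3→City (+1); total 2.
Path Plant→Sub3→City (+1); total 3.
Path Plant→Bus4→City (+1); total 4.
Path Plant→Sub2→City (+1); total 5.
No residual Plant→City path; max flow = 5.
Certifying cut of size 5: {Bus4→City, Plant→Bus3, Plant→City, Plant→Sub2, Plant→Sub3}.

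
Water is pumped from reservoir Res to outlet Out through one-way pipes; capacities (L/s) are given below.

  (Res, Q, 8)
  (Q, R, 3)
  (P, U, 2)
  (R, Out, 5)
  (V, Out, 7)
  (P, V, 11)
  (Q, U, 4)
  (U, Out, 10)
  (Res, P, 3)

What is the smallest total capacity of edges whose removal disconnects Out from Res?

Augment Res→P→U→Out: bottleneck 2, flow now 2.
Augment Res→P→V→Out: bottleneck 1, flow now 3.
Augment Res→Q→R→Out: bottleneck 3, flow now 6.
Augment Res→Q→U→Out: bottleneck 4, flow now 10.
No augmenting path remains; maximum flow = 10.
By max-flow min-cut, the minimum cut capacity equals the max flow.
In the residual graph, reachable from Res: {Res, Q}.
Min-cut edges: Res→P (3), Q→R (3), Q→U (4); capacity 3 + 3 + 4 = 10.

10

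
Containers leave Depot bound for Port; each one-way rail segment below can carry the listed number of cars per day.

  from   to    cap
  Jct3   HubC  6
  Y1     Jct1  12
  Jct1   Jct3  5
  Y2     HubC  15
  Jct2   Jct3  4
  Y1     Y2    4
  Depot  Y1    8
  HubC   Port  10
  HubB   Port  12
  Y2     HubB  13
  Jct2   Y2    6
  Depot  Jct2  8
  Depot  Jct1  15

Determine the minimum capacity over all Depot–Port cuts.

Augment Depot→Jct2→Jct3→HubC→Port: bottleneck 4, flow now 4.
Augment Depot→Jct2→Y2→HubB→Port: bottleneck 4, flow now 8.
Augment Depot→Jct1→Jct3→HubC→Port: bottleneck 2, flow now 10.
Augment Depot→Y1→Y2→HubB→Port: bottleneck 4, flow now 14.
Augment Depot→Jct1→Jct3→Jct2→Y2→HubB→Port: bottleneck 2, flow now 16. (uses reverse residual edge)
No augmenting path remains; maximum flow = 16.
By max-flow min-cut, the minimum cut capacity equals the max flow.
In the residual graph, reachable from Depot: {Depot, Jct2, Jct1, Y1, Jct3}.
Min-cut edges: Jct2→Y2 (6), Y1→Y2 (4), Jct3→HubC (6); capacity 6 + 4 + 6 = 16.

16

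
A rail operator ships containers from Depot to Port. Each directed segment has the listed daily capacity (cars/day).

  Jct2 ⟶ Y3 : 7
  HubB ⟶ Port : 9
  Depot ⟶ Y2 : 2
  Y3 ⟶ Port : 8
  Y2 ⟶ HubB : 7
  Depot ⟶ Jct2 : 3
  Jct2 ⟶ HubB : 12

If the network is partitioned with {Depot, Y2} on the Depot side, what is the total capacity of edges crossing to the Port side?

Edges leaving {Depot, Y2}: Depot→Jct2 (3), Y2→HubB (7).
Cut capacity = 3 + 7 = 10.

10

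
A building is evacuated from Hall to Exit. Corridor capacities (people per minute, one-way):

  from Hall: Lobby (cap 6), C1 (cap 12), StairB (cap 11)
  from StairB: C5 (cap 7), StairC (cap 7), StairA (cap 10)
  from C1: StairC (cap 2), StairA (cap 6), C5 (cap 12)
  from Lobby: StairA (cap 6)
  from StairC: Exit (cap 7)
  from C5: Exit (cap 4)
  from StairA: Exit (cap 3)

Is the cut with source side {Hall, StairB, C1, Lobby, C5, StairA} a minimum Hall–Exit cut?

No — its capacity is 16, but the minimum cut has capacity 14.

Given cut capacity: 7 + 2 + 4 + 3 = 16.
Augment Hall→StairB→StairC→Exit: bottleneck 7, flow now 7.
Augment Hall→StairB→C5→Exit: bottleneck 4, flow now 11.
Augment Hall→C1→StairA→Exit: bottleneck 3, flow now 14.
No augmenting path remains; maximum flow = 14.
In the residual graph, reachable from Hall: {Hall, StairB, C1, Lobby, StairC, C5, StairA}.
Min-cut edges: StairC→Exit (7), C5→Exit (4), StairA→Exit (3); capacity 7 + 4 + 3 = 14.
Cut capacity 16 exceeds the max flow 14, so it is not minimum.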